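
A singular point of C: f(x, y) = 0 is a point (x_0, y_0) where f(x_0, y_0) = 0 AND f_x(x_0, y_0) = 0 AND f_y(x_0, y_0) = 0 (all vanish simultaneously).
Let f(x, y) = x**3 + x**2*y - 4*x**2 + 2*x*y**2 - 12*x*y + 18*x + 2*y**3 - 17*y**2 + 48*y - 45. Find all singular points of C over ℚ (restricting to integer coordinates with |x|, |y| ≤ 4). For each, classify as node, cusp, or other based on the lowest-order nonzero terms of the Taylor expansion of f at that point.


Singular points: {(0, 3)}; classification: node.

Compute partial derivatives:
  f_x = 3*x**2 + 2*x*y - 8*x + 2*y**2 - 12*y + 18.
  f_y = x**2 + 4*x*y - 12*x + 6*y**2 - 34*y + 48.
Scan x_0 ∈ {−4, ..., 4}. For each x_0, f_y(x_0, y) is a polynomial in y; find its integer roots y ∈ {−4, ..., 4}, then test f_x and f at those candidates.
  x = -4: f_y(-4, y) = 6*y**2 - 50*y + 112; no integer root y with |y| ≤ 4.
  x = -3: f_y(-3, y) = 6*y**2 - 46*y + 93; no integer root y with |y| ≤ 4.
  x = -2: f_y(-2, y) = 6*y**2 - 42*y + 76; no integer root y with |y| ≤ 4.
  x = -1: f_y(-1, y) = 6*y**2 - 38*y + 61; no integer root y with |y| ≤ 4.
  x = 0: f_y(0, y) = 6*y**2 - 34*y + 48; vanishes at y ∈ {3}. (0, 3): f_x = 0, f = 0 — SINGULAR.
  x = 1: f_y(1, y) = 6*y**2 - 30*y + 37; no integer root y with |y| ≤ 4.
  x = 2: f_y(2, y) = 6*y**2 - 26*y + 28; vanishes at y ∈ {2}. (2, 2): f_x = 6 ≠ 0.
  x = 3: f_y(3, y) = 6*y**2 - 22*y + 21; no integer root y with |y| ≤ 4.
  x = 4: f_y(4, y) = 6*y**2 - 18*y + 16; no integer root y with |y| ≤ 4.
Only singular point on the grid: (0, 3).
Classify: substitute x = 0 + u, y = 3 + v and expand: f = u**3 + u**2*v - u**2 + 2*u*v**2 + 2*v**3 + v**2.
No constant or linear terms (consistent with a singular point). Quadratic part: -u**2 + v**2. Cubic part: u**3 + u**2*v + 2*u*v**2 + 2*v**3.
The quadratic part v**2 - u**2 = (v − u)(v + u) splits into two distinct linear factors, so there are two distinct tangent lines y − 3 = ±(x − 0) — this is a node (ordinary double point).
Classification: node.


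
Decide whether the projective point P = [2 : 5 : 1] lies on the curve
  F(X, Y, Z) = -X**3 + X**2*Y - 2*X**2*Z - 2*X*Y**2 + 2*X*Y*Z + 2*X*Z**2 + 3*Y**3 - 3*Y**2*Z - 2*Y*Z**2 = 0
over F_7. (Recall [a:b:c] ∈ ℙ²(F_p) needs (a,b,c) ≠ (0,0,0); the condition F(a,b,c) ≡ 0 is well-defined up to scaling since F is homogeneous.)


F(2,5,1) ≡ 1 (mod 7); P is NOT on the curve.

Evaluate F(2, 5, 1) term-by-term (mod 7).
  -X**3 ↦ -1·8·1·1 = -8
  X**2*Y ↦ 1·4·5·1 = 20
  -2*X**2*Z ↦ -2·4·1·1 = -8
  -2*X*Y**2 ↦ -2·2·25·1 = -100
  2*X*Y*Z ↦ 2·2·5·1 = 20
  2*X*Z**2 ↦ 2·2·1·1 = 4
  3*Y**3 ↦ 3·1·125·1 = 375
  -3*Y**2*Z ↦ -3·1·25·1 = -75
  -2*Y*Z**2 ↦ -2·1·5·1 = -10
Sum: F(2, 5, 1) = (-8) + (20) + (-8) + (-100) + (20) + (4) + (375) + (-75) + (-10) = 218.
Reducing mod 7: 218 ≡ 1 (mod 7).
Since F(a, b, c) ≡ 1 ≠ 0 (mod 7), P does NOT lie on the curve.


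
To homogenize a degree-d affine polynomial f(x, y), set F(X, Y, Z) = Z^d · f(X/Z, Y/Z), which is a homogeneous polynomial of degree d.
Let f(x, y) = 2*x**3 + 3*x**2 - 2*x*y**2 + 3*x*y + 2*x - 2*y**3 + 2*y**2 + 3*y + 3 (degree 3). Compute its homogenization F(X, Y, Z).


F(X, Y, Z) = 2*X**3 + 3*X**2*Z - 2*X*Y**2 + 3*X*Y*Z + 2*X*Z**2 - 2*Y**3 + 2*Y**2*Z + 3*Y*Z**2 + 3*Z**3

deg(f) = 3.
Substitute x = X/Z, y = Y/Z into f, then multiply by Z^3.
  monomial 2·x^3·y^0 ↦ 2·X^3·Y^0·Z^0.
  monomial 3·x^2·y^0 ↦ 3·X^2·Y^0·Z^1.
  monomial -2·x^1·y^2 ↦ -2·X^1·Y^2·Z^0.
  monomial 3·x^1·y^1 ↦ 3·X^1·Y^1·Z^1.
  monomial 2·x^1·y^0 ↦ 2·X^1·Y^0·Z^2.
  monomial -2·x^0·y^3 ↦ -2·X^0·Y^3·Z^0.
  monomial 2·x^0·y^2 ↦ 2·X^0·Y^2·Z^1.
  monomial 3·x^0·y^1 ↦ 3·X^0·Y^1·Z^2.
  monomial 3·x^0·y^0 ↦ 3·X^0·Y^0·Z^3.
Collecting: F(X, Y, Z) = 2*X**3 + 3*X**2*Z - 2*X*Y**2 + 3*X*Y*Z + 2*X*Z**2 - 2*Y**3 + 2*Y**2*Z + 3*Y*Z**2 + 3*Z**3.


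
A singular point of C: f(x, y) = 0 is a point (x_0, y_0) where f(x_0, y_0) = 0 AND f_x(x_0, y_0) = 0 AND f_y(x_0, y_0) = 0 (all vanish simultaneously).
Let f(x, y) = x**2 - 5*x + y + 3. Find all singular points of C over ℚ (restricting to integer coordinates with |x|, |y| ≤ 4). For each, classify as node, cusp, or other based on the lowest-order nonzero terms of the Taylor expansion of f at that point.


No singular points in the scanned grid; C is smooth there.

Compute partial derivatives:
  f_x = 2*x - 5.
  f_y = 1.
f_y = 1 is a nonzero constant, so f_y never vanishes: no point (x, y) can satisfy f = f_x = f_y = 0. In particular no (x, y) ∈ {−4, ..., 4}² is singular; the curve is smooth.


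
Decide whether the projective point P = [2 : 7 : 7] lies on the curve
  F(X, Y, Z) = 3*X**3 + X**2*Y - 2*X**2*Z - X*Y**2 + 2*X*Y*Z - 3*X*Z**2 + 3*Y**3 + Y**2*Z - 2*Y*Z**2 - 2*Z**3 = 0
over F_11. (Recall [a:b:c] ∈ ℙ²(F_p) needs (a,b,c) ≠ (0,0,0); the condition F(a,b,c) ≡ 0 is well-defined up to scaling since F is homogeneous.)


F(2,7,7) ≡ 9 (mod 11); P is NOT on the curve.

Evaluate F(2, 7, 7) term-by-term (mod 11).
  3*X**3 ↦ 3·8·1·1 = 24
  X**2*Y ↦ 1·4·7·1 = 28
  -2*X**2*Z ↦ -2·4·1·7 = -56
  -X*Y**2 ↦ -1·2·49·1 = -98
  2*X*Y*Z ↦ 2·2·7·7 = 196
  -3*X*Z**2 ↦ -3·2·1·49 = -294
  3*Y**3 ↦ 3·1·343·1 = 1029
  Y**2*Z ↦ 1·1·49·7 = 343
  -2*Y*Z**2 ↦ -2·1·7·49 = -686
  -2*Z**3 ↦ -2·1·1·343 = -686
Sum: F(2, 7, 7) = (24) + (28) + (-56) + (-98) + (196) + (-294) + (1029) + (343) + (-686) + (-686) = -200.
Reducing mod 11: -200 ≡ 9 (mod 11).
Since F(a, b, c) ≡ 9 ≠ 0 (mod 11), P does NOT lie on the curve.


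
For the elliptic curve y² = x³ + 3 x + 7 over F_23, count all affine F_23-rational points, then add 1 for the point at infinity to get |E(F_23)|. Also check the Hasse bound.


Affine points = {(5, 3), (5, 20), (7, 7), (7, 16), (9, 2), (9, 21), (10, 5), (10, 18), (12, 0), (13, 9), (13, 14), (15, 0), (17, 7), (17, 16), (19, 0), (21, 4), (21, 19), (22, 7), (22, 16)}; affine count = 19; |E(F_23)| = 20.

Discriminant check: Δ ∝ 4a³ + 27b² = 4·3³ + 27·7² = 4·27 + 27·49 ≡ 5 (mod 23). Nonzero ⇒ E is nonsingular.
For each x ∈ F_23, compute rhs = x³ + 3·x + 7 mod 23, then count y ∈ F_23 with y² ≡ rhs.
  x = 0: rhs = 7, matching y values: none (0 points).
  x = 1: rhs = 11, matching y values: none (0 points).
  x = 2: rhs = 21, matching y values: none (0 points).
  x = 3: rhs = 20, matching y values: none (0 points).
  x = 4: rhs = 14, matching y values: none (0 points).
  x = 5: rhs = 9, matching y values: 3, 20 (2 points).
  x = 6: rhs = 11, matching y values: none (0 points).
  x = 7: rhs = 3, matching y values: 7, 16 (2 points).
  x = 8: rhs = 14, matching y values: none (0 points).
  x = 9: rhs = 4, matching y values: 2, 21 (2 points).
  x = 10: rhs = 2, matching y values: 5, 18 (2 points).
  x = 11: rhs = 14, matching y values: none (0 points).
  x = 12: rhs = 0, matching y values: 0 (1 points).
  x = 13: rhs = 12, matching y values: 9, 14 (2 points).
  x = 14: rhs = 10, matching y values: none (0 points).
  x = 15: rhs = 0, matching y values: 0 (1 points).
  x = 16: rhs = 11, matching y values: none (0 points).
  x = 17: rhs = 3, matching y values: 7, 16 (2 points).
  x = 18: rhs = 5, matching y values: none (0 points).
  x = 19: rhs = 0, matching y values: 0 (1 points).
  x = 20: rhs = 17, matching y values: none (0 points).
  x = 21: rhs = 16, matching y values: 4, 19 (2 points).
  x = 22: rhs = 3, matching y values: 7, 16 (2 points).
Total affine count: 19.
Full point count |E(F_23)| = 19 + 1 = 20.
Hasse bound: |20 − (23+1)| = |-4| = 4 ≤ 2√23 ≈ 9.5917 ✓.


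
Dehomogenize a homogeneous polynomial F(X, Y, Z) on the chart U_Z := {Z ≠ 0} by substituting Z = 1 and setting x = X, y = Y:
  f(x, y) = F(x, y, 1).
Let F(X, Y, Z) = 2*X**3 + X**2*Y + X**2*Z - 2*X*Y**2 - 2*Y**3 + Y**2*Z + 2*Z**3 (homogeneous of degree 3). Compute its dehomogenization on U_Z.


f(x, y) = 2*x**3 + x**2*y + x**2 - 2*x*y**2 - 2*y**3 + y**2 + 2

On U_Z we set Z = 1. Each monomial c·X^i·Y^j·Z^k in F becomes c·x^i·y^j·1^k = c·x^i·y^j.
Substituting Z = 1: F(X, Y, 1) = 2*x**3 + x**2*y + x**2 - 2*x*y**2 - 2*y**3 + y**2 + 2.
Note: deg(f) ≤ deg(F) = 3; strict inequality happens when F is divisible by Z (lost terms).


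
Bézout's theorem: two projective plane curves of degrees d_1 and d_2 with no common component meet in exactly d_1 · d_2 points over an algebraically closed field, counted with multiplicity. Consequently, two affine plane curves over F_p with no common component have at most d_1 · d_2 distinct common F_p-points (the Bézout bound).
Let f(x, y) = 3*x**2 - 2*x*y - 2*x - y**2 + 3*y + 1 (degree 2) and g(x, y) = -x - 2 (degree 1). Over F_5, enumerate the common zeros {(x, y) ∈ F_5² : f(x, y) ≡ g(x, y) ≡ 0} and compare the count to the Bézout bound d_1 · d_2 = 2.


Common zeros: ∅; count = 0; Bézout bound = 2.

deg(f) = 2, deg(g) = 1, so Bézout bound = 2.
Scan x ∈ F_5. For each x, list the y ∈ F_5 with f(x, y) ≡ 0 and those with g(x, y) ≡ 0 (mod 5); the common zeros in that column are the intersection.
  x = 0: f ≡ 0 at y ∈ ∅; g ≡ 0 at y ∈ ∅; common: ∅.
  x = 1: f ≡ 0 at y ∈ {2, 4}; g ≡ 0 at y ∈ ∅; common: ∅.
  x = 2: f ≡ 0 at y ∈ ∅; g ≡ 0 at y ∈ ∅; common: ∅.
  x = 3: f ≡ 0 at y ∈ ∅; g ≡ 0 at y ∈ {0, 1, 2, 3, 4}; common: ∅.
  x = 4: f ≡ 0 at y ∈ {1, 4}; g ≡ 0 at y ∈ ∅; common: ∅.
Collecting: common zeros = ∅, so the count is 0.
Comparison with the Bézout bound: 0 ≤ 2 = deg(f)·deg(g), as expected for curves with no common component (the affine F_5-count falls short of the bound because intersections may lie at infinity, over extension fields, or carry multiplicity).


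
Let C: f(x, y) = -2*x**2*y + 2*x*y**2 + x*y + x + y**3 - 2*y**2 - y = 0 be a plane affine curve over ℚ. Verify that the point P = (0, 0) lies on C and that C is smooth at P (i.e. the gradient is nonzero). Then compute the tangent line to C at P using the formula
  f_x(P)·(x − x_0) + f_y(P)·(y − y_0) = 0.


Tangent line at P: x - y = 0.

Step 1: f(0, 0) = 0, so P lies on C.
Step 2: partial derivatives
  f_x(x, y) = -4*x*y + 2*y**2 + y + 1, f_y(x, y) = -2*x**2 + 4*x*y + x + 3*y**2 - 4*y - 1.
  f_x(P) = 1, f_y(P) = -1 (gradient nonzero, so P is smooth).
Step 3: tangent line at P: 1·(x − 0) + -1·(y − 0) = 0.
Expanding: x - y = 0.


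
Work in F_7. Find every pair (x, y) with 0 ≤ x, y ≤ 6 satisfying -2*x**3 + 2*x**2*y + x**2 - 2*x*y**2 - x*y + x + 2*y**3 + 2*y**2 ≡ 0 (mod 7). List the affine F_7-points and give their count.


Affine F_7-points: {(0, 0), (0, 6), (1, 0), (3, 0), (3, 3), (3, 6), (4, 1)}; count = 7.

For each of the 49 pairs (x, y) ∈ F_7², evaluate f(x, y) mod 7. Record the zeros.
  x = 0: [0↦0, 1↦4, 2↦3, 3↦2, 4↦6, 5↦6, 6↦0]  zeros at y ∈ {0, 6}
  x = 1: [0↦0, 1↦3, 2↦4, 3↦1, 4↦6, 5↦3, 6↦4]  zeros at y ∈ {0}
  x = 2: [0↦4, 1↦3, 2↦3, 3↦2, 4↦5, 5↦3, 6↦1]  zeros at y ∈ ∅
  x = 3: [0↦0, 1↦6, 2↦2, 3↦0, 4↦5, 5↦1, 6↦0]  zeros at y ∈ {0, 3, 6}
  x = 4: [0↦4, 1↦0, 2↦3, 3↦4, 4↦1, 5↦6, 6↦3]  zeros at y ∈ {1}
  x = 5: [0↦4, 1↦1, 2↦1, 3↦2, 4↦2, 5↦6, 6↦5]  zeros at y ∈ ∅
  x = 6: [0↦2, 1↦4, 2↦5, 3↦3, 4↦3, 5↦3, 6↦1]  zeros at y ∈ ∅
Collecting zeros: affine points = {(0, 0), (0, 6), (1, 0), (3, 0), (3, 3), (3, 6), (4, 1)}.
Total count |C(F_7)_aff| = 7.


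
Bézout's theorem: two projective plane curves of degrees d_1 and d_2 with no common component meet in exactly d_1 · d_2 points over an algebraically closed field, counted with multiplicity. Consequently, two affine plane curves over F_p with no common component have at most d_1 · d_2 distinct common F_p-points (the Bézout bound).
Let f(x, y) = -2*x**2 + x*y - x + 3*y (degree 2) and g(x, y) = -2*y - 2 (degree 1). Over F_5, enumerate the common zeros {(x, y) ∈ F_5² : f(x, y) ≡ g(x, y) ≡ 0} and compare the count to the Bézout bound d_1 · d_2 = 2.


Common zeros: {(2, 4)}; count = 1; Bézout bound = 2.

deg(f) = 2, deg(g) = 1, so Bézout bound = 2.
Scan x ∈ F_5. For each x, list the y ∈ F_5 with f(x, y) ≡ 0 and those with g(x, y) ≡ 0 (mod 5); the common zeros in that column are the intersection.
  x = 0: f ≡ 0 at y ∈ {0}; g ≡ 0 at y ∈ {4}; common: ∅.
  x = 1: f ≡ 0 at y ∈ {2}; g ≡ 0 at y ∈ {4}; common: ∅.
  x = 2: f ≡ 0 at y ∈ {0, 1, 2, 3, 4}; g ≡ 0 at y ∈ {4}; common: {4}.
  x = 3: f ≡ 0 at y ∈ {1}; g ≡ 0 at y ∈ {4}; common: ∅.
  x = 4: f ≡ 0 at y ∈ {3}; g ≡ 0 at y ∈ {4}; common: ∅.
Collecting: common zeros = {(2, 4)}, so the count is 1.
Comparison with the Bézout bound: 1 ≤ 2 = deg(f)·deg(g), as expected for curves with no common component (the affine F_5-count falls short of the bound because intersections may lie at infinity, over extension fields, or carry multiplicity).


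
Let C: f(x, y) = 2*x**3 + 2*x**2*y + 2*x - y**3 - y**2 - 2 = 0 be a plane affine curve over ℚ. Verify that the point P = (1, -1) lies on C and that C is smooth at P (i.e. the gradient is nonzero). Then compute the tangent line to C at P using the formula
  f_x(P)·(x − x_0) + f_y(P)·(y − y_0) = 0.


Tangent line at P: 4*x + y - 3 = 0.

Step 1: f(1, -1) = 0, so P lies on C.
Step 2: partial derivatives
  f_x(x, y) = 6*x**2 + 4*x*y + 2, f_y(x, y) = 2*x**2 - 3*y**2 - 2*y.
  f_x(P) = 4, f_y(P) = 1 (gradient nonzero, so P is smooth).
Step 3: tangent line at P: 4·(x − 1) + 1·(y − -1) = 0.
Expanding: 4*x + y - 3 = 0.


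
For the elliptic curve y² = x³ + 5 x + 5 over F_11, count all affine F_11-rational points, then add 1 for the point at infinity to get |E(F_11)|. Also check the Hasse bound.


Affine points = {(0, 4), (0, 7), (1, 0), (2, 1), (2, 10), (3, 5), (3, 6), (4, 1), (4, 10), (5, 1), (5, 10), (6, 3), (6, 8), (7, 3), (7, 8), (9, 3), (9, 8)}; affine count = 17; |E(F_11)| = 18.

Discriminant check: Δ ∝ 4a³ + 27b² = 4·5³ + 27·5² = 4·125 + 27·25 ≡ 9 (mod 11). Nonzero ⇒ E is nonsingular.
For each x ∈ F_11, compute rhs = x³ + 5·x + 5 mod 11, then count y ∈ F_11 with y² ≡ rhs.
  x = 0: rhs = 5, matching y values: 4, 7 (2 points).
  x = 1: rhs = 0, matching y values: 0 (1 points).
  x = 2: rhs = 1, matching y values: 1, 10 (2 points).
  x = 3: rhs = 3, matching y values: 5, 6 (2 points).
  x = 4: rhs = 1, matching y values: 1, 10 (2 points).
  x = 5: rhs = 1, matching y values: 1, 10 (2 points).
  x = 6: rhs = 9, matching y values: 3, 8 (2 points).
  x = 7: rhs = 9, matching y values: 3, 8 (2 points).
  x = 8: rhs = 7, matching y values: none (0 points).
  x = 9: rhs = 9, matching y values: 3, 8 (2 points).
  x = 10: rhs = 10, matching y values: none (0 points).
Total affine count: 17.
Full point count |E(F_11)| = 17 + 1 = 18.
Hasse bound: |18 − (11+1)| = |6| = 6 ≤ 2√11 ≈ 6.6332 ✓.


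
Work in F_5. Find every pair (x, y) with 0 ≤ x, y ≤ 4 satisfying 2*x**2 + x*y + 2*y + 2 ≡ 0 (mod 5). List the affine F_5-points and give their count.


Affine F_5-points: {(0, 4), (1, 2), (2, 0), (3, 0), (3, 1), (3, 2), (3, 3), (3, 4), (4, 1)}; count = 9.

For each of the 25 pairs (x, y) ∈ F_5², evaluate f(x, y) mod 5. Record the zeros.
  x = 0: [0↦2, 1↦4, 2↦1, 3↦3, 4↦0]  zeros at y ∈ {4}
  x = 1: [0↦4, 1↦2, 2↦0, 3↦3, 4↦1]  zeros at y ∈ {2}
  x = 2: [0↦0, 1↦4, 2↦3, 3↦2, 4↦1]  zeros at y ∈ {0}
  x = 3: [0↦0, 1↦0, 2↦0, 3↦0, 4↦0]  zeros at y ∈ {0, 1, 2, 3, 4}
  x = 4: [0↦4, 1↦0, 2↦1, 3↦2, 4↦3]  zeros at y ∈ {1}
Collecting zeros: affine points = {(0, 4), (1, 2), (2, 0), (3, 0), (3, 1), (3, 2), (3, 3), (3, 4), (4, 1)}.
Total count |C(F_5)_aff| = 9.


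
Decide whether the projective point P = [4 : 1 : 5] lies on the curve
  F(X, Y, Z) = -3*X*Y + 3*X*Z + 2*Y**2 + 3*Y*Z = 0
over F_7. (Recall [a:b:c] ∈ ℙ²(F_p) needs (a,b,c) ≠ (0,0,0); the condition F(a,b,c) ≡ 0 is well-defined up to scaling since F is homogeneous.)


F(4,1,5) ≡ 2 (mod 7); P is NOT on the curve.

Evaluate F(4, 1, 5) term-by-term (mod 7).
  -3*X*Y ↦ -3·4·1·1 = -12
  3*X*Z ↦ 3·4·1·5 = 60
  2*Y**2 ↦ 2·1·1·1 = 2
  3*Y*Z ↦ 3·1·1·5 = 15
Sum: F(4, 1, 5) = (-12) + (60) + (2) + (15) = 65.
Reducing mod 7: 65 ≡ 2 (mod 7).
Since F(a, b, c) ≡ 2 ≠ 0 (mod 7), P does NOT lie on the curve.


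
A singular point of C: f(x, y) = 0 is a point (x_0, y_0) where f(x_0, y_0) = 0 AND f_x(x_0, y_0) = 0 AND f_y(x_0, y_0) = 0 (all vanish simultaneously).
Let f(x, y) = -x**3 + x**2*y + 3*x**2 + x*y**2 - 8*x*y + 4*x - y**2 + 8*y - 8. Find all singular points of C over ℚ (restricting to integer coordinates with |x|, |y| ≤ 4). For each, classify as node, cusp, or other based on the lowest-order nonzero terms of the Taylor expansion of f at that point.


Singular points: {(2, 2)}; classification: node.

Compute partial derivatives:
  f_x = -3*x**2 + 2*x*y + 6*x + y**2 - 8*y + 4.
  f_y = x**2 + 2*x*y - 8*x - 2*y + 8.
Scan x_0 ∈ {−4, ..., 4}. For each x_0, f_y(x_0, y) is a polynomial in y; find its integer roots y ∈ {−4, ..., 4}, then test f_x and f at those candidates.
  x = -4: f_y(-4, y) = 56 - 10*y; no integer root y with |y| ≤ 4.
  x = -3: f_y(-3, y) = 41 - 8*y; no integer root y with |y| ≤ 4.
  x = -2: f_y(-2, y) = 28 - 6*y; no integer root y with |y| ≤ 4.
  x = -1: f_y(-1, y) = 17 - 4*y; no integer root y with |y| ≤ 4.
  x = 0: f_y(0, y) = 8 - 2*y; vanishes at y ∈ {4}. (0, 4): f_x = -12 ≠ 0.
  x = 1: f_y(1, y) = 1; no integer root y with |y| ≤ 4.
  x = 2: f_y(2, y) = 2*y - 4; vanishes at y ∈ {2}. (2, 2): f_x = 0, f = 0 — SINGULAR.
  x = 3: f_y(3, y) = 4*y - 7; no integer root y with |y| ≤ 4.
  x = 4: f_y(4, y) = 6*y - 8; no integer root y with |y| ≤ 4.
Only singular point on the grid: (2, 2).
Classify: substitute x = 2 + u, y = 2 + v and expand: f = -u**3 + u**2*v - u**2 + u*v**2 + v**2.
No constant or linear terms (consistent with a singular point). Quadratic part: -u**2 + v**2. Cubic part: -u**3 + u**2*v + u*v**2.
The quadratic part v**2 - u**2 = (v − u)(v + u) splits into two distinct linear factors, so there are two distinct tangent lines y − 2 = ±(x − 2) — this is a node (ordinary double point).
Classification: node.


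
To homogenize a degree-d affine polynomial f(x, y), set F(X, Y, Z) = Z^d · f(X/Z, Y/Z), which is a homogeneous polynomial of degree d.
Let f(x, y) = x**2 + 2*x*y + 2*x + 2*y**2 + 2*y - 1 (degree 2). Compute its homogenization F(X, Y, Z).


F(X, Y, Z) = X**2 + 2*X*Y + 2*X*Z + 2*Y**2 + 2*Y*Z - Z**2

deg(f) = 2.
Substitute x = X/Z, y = Y/Z into f, then multiply by Z^2.
  monomial 1·x^2·y^0 ↦ 1·X^2·Y^0·Z^0.
  monomial 2·x^1·y^1 ↦ 2·X^1·Y^1·Z^0.
  monomial 2·x^1·y^0 ↦ 2·X^1·Y^0·Z^1.
  monomial 2·x^0·y^2 ↦ 2·X^0·Y^2·Z^0.
  monomial 2·x^0·y^1 ↦ 2·X^0·Y^1·Z^1.
  monomial -1·x^0·y^0 ↦ -1·X^0·Y^0·Z^2.
Collecting: F(X, Y, Z) = X**2 + 2*X*Y + 2*X*Z + 2*Y**2 + 2*Y*Z - Z**2.


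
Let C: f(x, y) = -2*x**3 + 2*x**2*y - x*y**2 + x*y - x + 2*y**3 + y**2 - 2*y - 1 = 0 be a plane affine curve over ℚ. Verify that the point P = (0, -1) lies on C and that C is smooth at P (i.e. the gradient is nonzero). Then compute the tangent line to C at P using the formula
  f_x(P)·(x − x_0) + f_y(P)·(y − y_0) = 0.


Tangent line at P: -3*x + 2*y + 2 = 0.

Step 1: f(0, -1) = 0, so P lies on C.
Step 2: partial derivatives
  f_x(x, y) = -6*x**2 + 4*x*y - y**2 + y - 1, f_y(x, y) = 2*x**2 - 2*x*y + x + 6*y**2 + 2*y - 2.
  f_x(P) = -3, f_y(P) = 2 (gradient nonzero, so P is smooth).
Step 3: tangent line at P: -3·(x − 0) + 2·(y − -1) = 0.
Expanding: -3*x + 2*y + 2 = 0.


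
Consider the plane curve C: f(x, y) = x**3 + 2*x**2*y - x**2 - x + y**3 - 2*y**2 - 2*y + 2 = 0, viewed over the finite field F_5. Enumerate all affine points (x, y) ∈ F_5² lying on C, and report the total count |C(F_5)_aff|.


Affine F_5-points: {(0, 3), (1, 1), (1, 3), (2, 4), (4, 1), (4, 3)}; count = 6.

For each of the 25 pairs (x, y) ∈ F_5², evaluate f(x, y) mod 5. Record the zeros.
  x = 0: [0↦2, 1↦4, 2↦3, 3↦0, 4↦1]  zeros at y ∈ {3}
  x = 1: [0↦1, 1↦0, 2↦1, 3↦0, 4↦3]  zeros at y ∈ {1, 3}
  x = 2: [0↦4, 1↦4, 2↦1, 3↦1, 4↦0]  zeros at y ∈ {4}
  x = 3: [0↦2, 1↦2, 2↦4, 3↦4, 4↦3]  zeros at y ∈ ∅
  x = 4: [0↦1, 1↦0, 2↦1, 3↦0, 4↦3]  zeros at y ∈ {1, 3}
Collecting zeros: affine points = {(0, 3), (1, 1), (1, 3), (2, 4), (4, 1), (4, 3)}.
Total count |C(F_5)_aff| = 6.


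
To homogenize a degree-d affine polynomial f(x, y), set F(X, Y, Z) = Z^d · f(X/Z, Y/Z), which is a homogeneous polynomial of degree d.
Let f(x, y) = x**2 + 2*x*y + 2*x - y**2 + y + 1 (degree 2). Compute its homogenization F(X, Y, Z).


F(X, Y, Z) = X**2 + 2*X*Y + 2*X*Z - Y**2 + Y*Z + Z**2

deg(f) = 2.
Substitute x = X/Z, y = Y/Z into f, then multiply by Z^2.
  monomial 1·x^2·y^0 ↦ 1·X^2·Y^0·Z^0.
  monomial 2·x^1·y^1 ↦ 2·X^1·Y^1·Z^0.
  monomial 2·x^1·y^0 ↦ 2·X^1·Y^0·Z^1.
  monomial -1·x^0·y^2 ↦ -1·X^0·Y^2·Z^0.
  monomial 1·x^0·y^1 ↦ 1·X^0·Y^1·Z^1.
  monomial 1·x^0·y^0 ↦ 1·X^0·Y^0·Z^2.
Collecting: F(X, Y, Z) = X**2 + 2*X*Y + 2*X*Z - Y**2 + Y*Z + Z**2.


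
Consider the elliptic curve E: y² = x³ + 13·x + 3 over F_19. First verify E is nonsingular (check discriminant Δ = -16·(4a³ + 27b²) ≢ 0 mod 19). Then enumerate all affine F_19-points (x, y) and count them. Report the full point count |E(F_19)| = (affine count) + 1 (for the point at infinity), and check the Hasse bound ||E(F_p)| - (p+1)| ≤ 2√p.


Affine points = {(1, 6), (1, 13), (4, 9), (4, 10), (7, 0), (8, 7), (8, 12), (12, 5), (12, 14), (15, 1), (15, 18), (17, 8), (17, 11)}; affine count = 13; |E(F_19)| = 14.

Discriminant check: Δ ∝ 4a³ + 27b² = 4·13³ + 27·3² = 4·2197 + 27·9 ≡ 6 (mod 19). Nonzero ⇒ E is nonsingular.
For each x ∈ F_19, compute rhs = x³ + 13·x + 3 mod 19, then count y ∈ F_19 with y² ≡ rhs.
  x = 0: rhs = 3, matching y values: none (0 points).
  x = 1: rhs = 17, matching y values: 6, 13 (2 points).
  x = 2: rhs = 18, matching y values: none (0 points).
  x = 3: rhs = 12, matching y values: none (0 points).
  x = 4: rhs = 5, matching y values: 9, 10 (2 points).
  x = 5: rhs = 3, matching y values: none (0 points).
  x = 6: rhs = 12, matching y values: none (0 points).
  x = 7: rhs = 0, matching y values: 0 (1 points).
  x = 8: rhs = 11, matching y values: 7, 12 (2 points).
  x = 9: rhs = 13, matching y values: none (0 points).
  x = 10: rhs = 12, matching y values: none (0 points).
  x = 11: rhs = 14, matching y values: none (0 points).
  x = 12: rhs = 6, matching y values: 5, 14 (2 points).
  x = 13: rhs = 13, matching y values: none (0 points).
  x = 14: rhs = 3, matching y values: none (0 points).
  x = 15: rhs = 1, matching y values: 1, 18 (2 points).
  x = 16: rhs = 13, matching y values: none (0 points).
  x = 17: rhs = 7, matching y values: 8, 11 (2 points).
  x = 18: rhs = 8, matching y values: none (0 points).
Total affine count: 13.
Full point count |E(F_19)| = 13 + 1 = 14.
Hasse bound: |14 − (19+1)| = |-6| = 6 ≤ 2√19 ≈ 8.7178 ✓.


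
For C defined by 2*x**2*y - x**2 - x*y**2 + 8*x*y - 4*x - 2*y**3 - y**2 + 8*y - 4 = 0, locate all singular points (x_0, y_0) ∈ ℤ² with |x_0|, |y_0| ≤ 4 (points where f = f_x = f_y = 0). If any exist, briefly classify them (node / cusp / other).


Singular points: {(-2, 0)}; classification: node.

Compute partial derivatives:
  f_x = 4*x*y - 2*x - y**2 + 8*y - 4.
  f_y = 2*x**2 - 2*x*y + 8*x - 6*y**2 - 2*y + 8.
Scan x_0 ∈ {−4, ..., 4}. For each x_0, f_y(x_0, y) is a polynomial in y; find its integer roots y ∈ {−4, ..., 4}, then test f_x and f at those candidates.
  x = -4: f_y(-4, y) = -6*y**2 + 6*y + 8; no integer root y with |y| ≤ 4.
  x = -3: f_y(-3, y) = -6*y**2 + 4*y + 2; vanishes at y ∈ {1}. (-3, 1): f_x = -3 ≠ 0.
  x = -2: f_y(-2, y) = -6*y**2 + 2*y; vanishes at y ∈ {0}. (-2, 0): f_x = 0, f = 0 — SINGULAR.
  x = -1: f_y(-1, y) = 2 - 6*y**2; no integer root y with |y| ≤ 4.
  x = 0: f_y(0, y) = -6*y**2 - 2*y + 8; vanishes at y ∈ {1}. (0, 1): f_x = 3 ≠ 0.
  x = 1: f_y(1, y) = -6*y**2 - 4*y + 18; no integer root y with |y| ≤ 4.
  x = 2: f_y(2, y) = -6*y**2 - 6*y + 32; no integer root y with |y| ≤ 4.
  x = 3: f_y(3, y) = -6*y**2 - 8*y + 50; no integer root y with |y| ≤ 4.
  x = 4: f_y(4, y) = -6*y**2 - 10*y + 72; no integer root y with |y| ≤ 4.
Only singular point on the grid: (-2, 0).
Classify: substitute x = -2 + u, y = 0 + v and expand: f = 2*u**2*v - u**2 - u*v**2 - 2*v**3 + v**2.
No constant or linear terms (consistent with a singular point). Quadratic part: -u**2 + v**2. Cubic part: 2*u**2*v - u*v**2 - 2*v**3.
The quadratic part v**2 - u**2 = (v − u)(v + u) splits into two distinct linear factors, so there are two distinct tangent lines y − 0 = ±(x − -2) — this is a node (ordinary double point).
Classification: node.


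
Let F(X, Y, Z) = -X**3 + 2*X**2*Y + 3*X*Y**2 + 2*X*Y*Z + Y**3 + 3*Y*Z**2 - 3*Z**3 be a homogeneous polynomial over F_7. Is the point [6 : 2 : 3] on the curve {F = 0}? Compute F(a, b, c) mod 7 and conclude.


F(6,2,3) ≡ 4 (mod 7); P is NOT on the curve.

Evaluate F(6, 2, 3) term-by-term (mod 7).
  -X**3 ↦ -1·216·1·1 = -216
  2*X**2*Y ↦ 2·36·2·1 = 144
  3*X*Y**2 ↦ 3·6·4·1 = 72
  2*X*Y*Z ↦ 2·6·2·3 = 72
  Y**3 ↦ 1·1·8·1 = 8
  3*Y*Z**2 ↦ 3·1·2·9 = 54
  -3*Z**3 ↦ -3·1·1·27 = -81
Sum: F(6, 2, 3) = (-216) + (144) + (72) + (72) + (8) + (54) + (-81) = 53.
Reducing mod 7: 53 ≡ 4 (mod 7).
Since F(a, b, c) ≡ 4 ≠ 0 (mod 7), P does NOT lie on the curve.


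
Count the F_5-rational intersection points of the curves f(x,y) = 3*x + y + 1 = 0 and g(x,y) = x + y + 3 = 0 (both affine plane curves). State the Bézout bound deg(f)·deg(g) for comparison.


Common zeros: {(1, 1)}; count = 1; Bézout bound = 1.

deg(f) = 1, deg(g) = 1, so Bézout bound = 1.
Scan x ∈ F_5. For each x, list the y ∈ F_5 with f(x, y) ≡ 0 and those with g(x, y) ≡ 0 (mod 5); the common zeros in that column are the intersection.
  x = 0: f ≡ 0 at y ∈ {4}; g ≡ 0 at y ∈ {2}; common: ∅.
  x = 1: f ≡ 0 at y ∈ {1}; g ≡ 0 at y ∈ {1}; common: {1}.
  x = 2: f ≡ 0 at y ∈ {3}; g ≡ 0 at y ∈ {0}; common: ∅.
  x = 3: f ≡ 0 at y ∈ {0}; g ≡ 0 at y ∈ {4}; common: ∅.
  x = 4: f ≡ 0 at y ∈ {2}; g ≡ 0 at y ∈ {3}; common: ∅.
Collecting: common zeros = {(1, 1)}, so the count is 1.
Comparison with the Bézout bound: 1 ≤ 1 = deg(f)·deg(g), as expected for curves with no common component (the bound is attained).


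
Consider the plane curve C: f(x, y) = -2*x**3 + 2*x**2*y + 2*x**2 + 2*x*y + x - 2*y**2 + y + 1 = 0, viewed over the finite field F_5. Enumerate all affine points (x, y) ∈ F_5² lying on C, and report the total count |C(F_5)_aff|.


Affine F_5-points: {(0, 1), (0, 2), (1, 1), (1, 4), (2, 0), (2, 4), (3, 2), (3, 3)}; count = 8.

For each of the 25 pairs (x, y) ∈ F_5², evaluate f(x, y) mod 5. Record the zeros.
  x = 0: [0↦1, 1↦0, 2↦0, 3↦1, 4↦3]  zeros at y ∈ {1, 2}
  x = 1: [0↦2, 1↦0, 2↦4, 3↦4, 4↦0]  zeros at y ∈ {1, 4}
  x = 2: [0↦0, 1↦1, 2↦3, 3↦1, 4↦0]  zeros at y ∈ {0, 4}
  x = 3: [0↦3, 1↦1, 2↦0, 3↦0, 4↦1]  zeros at y ∈ {2, 3}
  x = 4: [0↦4, 1↦3, 2↦3, 3↦4, 4↦1]  zeros at y ∈ ∅
Collecting zeros: affine points = {(0, 1), (0, 2), (1, 1), (1, 4), (2, 0), (2, 4), (3, 2), (3, 3)}.
Total count |C(F_5)_aff| = 8.


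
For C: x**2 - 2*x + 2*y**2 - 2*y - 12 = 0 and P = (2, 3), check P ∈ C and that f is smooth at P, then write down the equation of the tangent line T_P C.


Tangent line at P: 2*x + 10*y - 34 = 0.

Step 1: f(2, 3) = 0, so P lies on C.
Step 2: partial derivatives
  f_x(x, y) = 2*x - 2, f_y(x, y) = 4*y - 2.
  f_x(P) = 2, f_y(P) = 10 (gradient nonzero, so P is smooth).
Step 3: tangent line at P: 2·(x − 2) + 10·(y − 3) = 0.
Expanding: 2*x + 10*y - 34 = 0.


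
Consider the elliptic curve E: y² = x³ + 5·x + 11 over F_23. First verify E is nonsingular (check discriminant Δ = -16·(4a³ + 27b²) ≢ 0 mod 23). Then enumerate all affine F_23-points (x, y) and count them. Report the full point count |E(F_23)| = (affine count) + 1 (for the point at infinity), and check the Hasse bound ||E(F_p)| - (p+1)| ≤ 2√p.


Affine points = {(2, 11), (2, 12), (4, 7), (4, 16), (5, 0), (6, 2), (6, 21), (9, 7), (9, 16), (10, 7), (10, 16), (16, 1), (16, 22), (17, 8), (17, 15), (21, 4), (21, 19)}; affine count = 17; |E(F_23)| = 18.

Discriminant check: Δ ∝ 4a³ + 27b² = 4·5³ + 27·11² = 4·125 + 27·121 ≡ 18 (mod 23). Nonzero ⇒ E is nonsingular.
For each x ∈ F_23, compute rhs = x³ + 5·x + 11 mod 23, then count y ∈ F_23 with y² ≡ rhs.
  x = 0: rhs = 11, matching y values: none (0 points).
  x = 1: rhs = 17, matching y values: none (0 points).
  x = 2: rhs = 6, matching y values: 11, 12 (2 points).
  x = 3: rhs = 7, matching y values: none (0 points).
  x = 4: rhs = 3, matching y values: 7, 16 (2 points).
  x = 5: rhs = 0, matching y values: 0 (1 points).
  x = 6: rhs = 4, matching y values: 2, 21 (2 points).
  x = 7: rhs = 21, matching y values: none (0 points).
  x = 8: rhs = 11, matching y values: none (0 points).
  x = 9: rhs = 3, matching y values: 7, 16 (2 points).
  x = 10: rhs = 3, matching y values: 7, 16 (2 points).
  x = 11: rhs = 17, matching y values: none (0 points).
  x = 12: rhs = 5, matching y values: none (0 points).
  x = 13: rhs = 19, matching y values: none (0 points).
  x = 14: rhs = 19, matching y values: none (0 points).
  x = 15: rhs = 11, matching y values: none (0 points).
  x = 16: rhs = 1, matching y values: 1, 22 (2 points).
  x = 17: rhs = 18, matching y values: 8, 15 (2 points).
  x = 18: rhs = 22, matching y values: none (0 points).
  x = 19: rhs = 19, matching y values: none (0 points).
  x = 20: rhs = 15, matching y values: none (0 points).
  x = 21: rhs = 16, matching y values: 4, 19 (2 points).
  x = 22: rhs = 5, matching y values: none (0 points).
Total affine count: 17.
Full point count |E(F_23)| = 17 + 1 = 18.
Hasse bound: |18 − (23+1)| = |-6| = 6 ≤ 2√23 ≈ 9.5917 ✓.


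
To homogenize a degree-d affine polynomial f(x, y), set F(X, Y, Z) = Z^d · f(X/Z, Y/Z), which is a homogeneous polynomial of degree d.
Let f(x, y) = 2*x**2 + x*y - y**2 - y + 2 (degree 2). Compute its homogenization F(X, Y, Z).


F(X, Y, Z) = 2*X**2 + X*Y - Y**2 - Y*Z + 2*Z**2

deg(f) = 2.
Substitute x = X/Z, y = Y/Z into f, then multiply by Z^2.
  monomial 2·x^2·y^0 ↦ 2·X^2·Y^0·Z^0.
  monomial 1·x^1·y^1 ↦ 1·X^1·Y^1·Z^0.
  monomial -1·x^0·y^2 ↦ -1·X^0·Y^2·Z^0.
  monomial -1·x^0·y^1 ↦ -1·X^0·Y^1·Z^1.
  monomial 2·x^0·y^0 ↦ 2·X^0·Y^0·Z^2.
Collecting: F(X, Y, Z) = 2*X**2 + X*Y - Y**2 - Y*Z + 2*Z**2.


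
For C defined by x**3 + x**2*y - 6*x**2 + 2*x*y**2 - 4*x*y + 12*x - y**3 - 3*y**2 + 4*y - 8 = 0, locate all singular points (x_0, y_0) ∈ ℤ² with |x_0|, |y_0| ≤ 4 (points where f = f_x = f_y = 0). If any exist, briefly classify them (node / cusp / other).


Singular points: {(2, 0)}; classification: cusp.

Compute partial derivatives:
  f_x = 3*x**2 + 2*x*y - 12*x + 2*y**2 - 4*y + 12.
  f_y = x**2 + 4*x*y - 4*x - 3*y**2 - 6*y + 4.
Scan x_0 ∈ {−4, ..., 4}. For each x_0, f_y(x_0, y) is a polynomial in y; find its integer roots y ∈ {−4, ..., 4}, then test f_x and f at those candidates.
  x = -4: f_y(-4, y) = -3*y**2 - 22*y + 36; no integer root y with |y| ≤ 4.
  x = -3: f_y(-3, y) = -3*y**2 - 18*y + 25; no integer root y with |y| ≤ 4.
  x = -2: f_y(-2, y) = -3*y**2 - 14*y + 16; no integer root y with |y| ≤ 4.
  x = -1: f_y(-1, y) = -3*y**2 - 10*y + 9; no integer root y with |y| ≤ 4.
  x = 0: f_y(0, y) = -3*y**2 - 6*y + 4; no integer root y with |y| ≤ 4.
  x = 1: f_y(1, y) = -3*y**2 - 2*y + 1; vanishes at y ∈ {-1}. (1, -1): f_x = 7 ≠ 0.
  x = 2: f_y(2, y) = -3*y**2 + 2*y; vanishes at y ∈ {0}. (2, 0): f_x = 0, f = 0 — SINGULAR.
  x = 3: f_y(3, y) = -3*y**2 + 6*y + 1; no integer root y with |y| ≤ 4.
  x = 4: f_y(4, y) = -3*y**2 + 10*y + 4; no integer root y with |y| ≤ 4.
Only singular point on the grid: (2, 0).
Classify: substitute x = 2 + u, y = 0 + v and expand: f = u**3 + u**2*v + 2*u*v**2 - v**3 + v**2.
No constant or linear terms (consistent with a singular point). Quadratic part: v**2. Cubic part: u**3 + u**2*v + 2*u*v**2 - v**3.
The quadratic part v**2 is a perfect square, so there is a single (double) tangent line v = 0, i.e. y = 0. Restricting the cubic part to that line (v = 0) leaves u**3 ≠ 0, so f is not divisible by v and the branch is v² ≈ -u**3 to lowest order — this is a cusp.
Classification: cusp.


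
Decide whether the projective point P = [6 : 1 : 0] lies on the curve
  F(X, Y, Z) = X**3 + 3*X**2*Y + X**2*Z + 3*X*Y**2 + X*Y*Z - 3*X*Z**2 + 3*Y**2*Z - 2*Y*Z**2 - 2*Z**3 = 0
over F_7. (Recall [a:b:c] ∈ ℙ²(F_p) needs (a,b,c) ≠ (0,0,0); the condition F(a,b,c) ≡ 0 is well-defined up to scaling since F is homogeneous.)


F(6,1,0) ≡ 6 (mod 7); P is NOT on the curve.

Evaluate F(6, 1, 0) term-by-term (mod 7).
  X**3 ↦ 1·216·1·1 = 216
  3*X**2*Y ↦ 3·36·1·1 = 108
  X**2*Z ↦ 1·36·1·0 = 0
  3*X*Y**2 ↦ 3·6·1·1 = 18
  X*Y*Z ↦ 1·6·1·0 = 0
  -3*X*Z**2 ↦ -3·6·1·0 = 0
  3*Y**2*Z ↦ 3·1·1·0 = 0
  -2*Y*Z**2 ↦ -2·1·1·0 = 0
  -2*Z**3 ↦ -2·1·1·0 = 0
Sum: F(6, 1, 0) = (216) + (108) + (0) + (18) + (0) + (0) + (0) + (0) + (0) = 342.
Reducing mod 7: 342 ≡ 6 (mod 7).
Since F(a, b, c) ≡ 6 ≠ 0 (mod 7), P does NOT lie on the curve.


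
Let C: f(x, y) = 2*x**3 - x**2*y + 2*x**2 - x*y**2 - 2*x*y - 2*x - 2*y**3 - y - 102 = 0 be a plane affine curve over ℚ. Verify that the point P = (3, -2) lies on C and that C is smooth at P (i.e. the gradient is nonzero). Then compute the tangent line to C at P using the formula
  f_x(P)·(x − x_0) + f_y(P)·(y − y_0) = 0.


Tangent line at P: 76*x - 28*y - 284 = 0.

Step 1: f(3, -2) = 0, so P lies on C.
Step 2: partial derivatives
  f_x(x, y) = 6*x**2 - 2*x*y + 4*x - y**2 - 2*y - 2, f_y(x, y) = -x**2 - 2*x*y - 2*x - 6*y**2 - 1.
  f_x(P) = 76, f_y(P) = -28 (gradient nonzero, so P is smooth).
Step 3: tangent line at P: 76·(x − 3) + -28·(y − -2) = 0.
Expanding: 76*x - 28*y - 284 = 0.


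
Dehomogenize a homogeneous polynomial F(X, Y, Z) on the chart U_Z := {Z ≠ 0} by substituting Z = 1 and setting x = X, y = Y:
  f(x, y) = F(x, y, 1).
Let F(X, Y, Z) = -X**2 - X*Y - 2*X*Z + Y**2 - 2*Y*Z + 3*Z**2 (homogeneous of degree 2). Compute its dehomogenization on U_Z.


f(x, y) = -x**2 - x*y - 2*x + y**2 - 2*y + 3

On U_Z we set Z = 1. Each monomial c·X^i·Y^j·Z^k in F becomes c·x^i·y^j·1^k = c·x^i·y^j.
Substituting Z = 1: F(X, Y, 1) = -x**2 - x*y - 2*x + y**2 - 2*y + 3.
Note: deg(f) ≤ deg(F) = 2; strict inequality happens when F is divisible by Z (lost terms).


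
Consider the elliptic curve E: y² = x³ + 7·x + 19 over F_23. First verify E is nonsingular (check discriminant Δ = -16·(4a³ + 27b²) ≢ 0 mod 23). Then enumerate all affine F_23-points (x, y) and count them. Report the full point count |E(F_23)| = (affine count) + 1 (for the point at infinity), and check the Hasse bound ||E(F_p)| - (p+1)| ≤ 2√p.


Affine points = {(1, 2), (1, 21), (2, 8), (2, 15), (5, 8), (5, 15), (6, 1), (6, 22), (8, 9), (8, 14), (9, 11), (9, 12), (10, 10), (10, 13), (11, 1), (11, 22), (14, 3), (14, 20), (15, 7), (15, 16), (16, 8), (16, 15)}; affine count = 22; |E(F_23)| = 23.

Discriminant check: Δ ∝ 4a³ + 27b² = 4·7³ + 27·19² = 4·343 + 27·361 ≡ 10 (mod 23). Nonzero ⇒ E is nonsingular.
For each x ∈ F_23, compute rhs = x³ + 7·x + 19 mod 23, then count y ∈ F_23 with y² ≡ rhs.
  x = 0: rhs = 19, matching y values: none (0 points).
  x = 1: rhs = 4, matching y values: 2, 21 (2 points).
  x = 2: rhs = 18, matching y values: 8, 15 (2 points).
  x = 3: rhs = 21, matching y values: none (0 points).
  x = 4: rhs = 19, matching y values: none (0 points).
  x = 5: rhs = 18, matching y values: 8, 15 (2 points).
  x = 6: rhs = 1, matching y values: 1, 22 (2 points).
  x = 7: rhs = 20, matching y values: none (0 points).
  x = 8: rhs = 12, matching y values: 9, 14 (2 points).
  x = 9: rhs = 6, matching y values: 11, 12 (2 points).
  x = 10: rhs = 8, matching y values: 10, 13 (2 points).
  x = 11: rhs = 1, matching y values: 1, 22 (2 points).
  x = 12: rhs = 14, matching y values: none (0 points).
  x = 13: rhs = 7, matching y values: none (0 points).
  x = 14: rhs = 9, matching y values: 3, 20 (2 points).
  x = 15: rhs = 3, matching y values: 7, 16 (2 points).
  x = 16: rhs = 18, matching y values: 8, 15 (2 points).
  x = 17: rhs = 14, matching y values: none (0 points).
  x = 18: rhs = 20, matching y values: none (0 points).
  x = 19: rhs = 19, matching y values: none (0 points).
  x = 20: rhs = 17, matching y values: none (0 points).
  x = 21: rhs = 20, matching y values: none (0 points).
  x = 22: rhs = 11, matching y values: none (0 points).
Total affine count: 22.
Full point count |E(F_23)| = 22 + 1 = 23.
Hasse bound: |23 − (23+1)| = |-1| = 1 ≤ 2√23 ≈ 9.5917 ✓.


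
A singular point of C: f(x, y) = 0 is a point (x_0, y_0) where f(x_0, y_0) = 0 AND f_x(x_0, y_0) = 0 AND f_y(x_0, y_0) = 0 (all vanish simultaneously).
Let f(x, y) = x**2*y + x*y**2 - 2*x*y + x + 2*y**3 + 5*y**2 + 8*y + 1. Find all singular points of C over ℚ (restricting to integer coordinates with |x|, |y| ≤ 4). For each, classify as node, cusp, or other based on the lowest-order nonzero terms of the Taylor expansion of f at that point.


Singular points: {(2, -1)}; classification: node.

Compute partial derivatives:
  f_x = 2*x*y + y**2 - 2*y + 1.
  f_y = x**2 + 2*x*y - 2*x + 6*y**2 + 10*y + 8.
Scan x_0 ∈ {−4, ..., 4}. For each x_0, f_y(x_0, y) is a polynomial in y; find its integer roots y ∈ {−4, ..., 4}, then test f_x and f at those candidates.
  x = -4: f_y(-4, y) = 6*y**2 + 2*y + 32; no integer root y with |y| ≤ 4.
  x = -3: f_y(-3, y) = 6*y**2 + 4*y + 23; no integer root y with |y| ≤ 4.
  x = -2: f_y(-2, y) = 6*y**2 + 6*y + 16; no integer root y with |y| ≤ 4.
  x = -1: f_y(-1, y) = 6*y**2 + 8*y + 11; no integer root y with |y| ≤ 4.
  x = 0: f_y(0, y) = 6*y**2 + 10*y + 8; no integer root y with |y| ≤ 4.
  x = 1: f_y(1, y) = 6*y**2 + 12*y + 7; no integer root y with |y| ≤ 4.
  x = 2: f_y(2, y) = 6*y**2 + 14*y + 8; vanishes at y ∈ {-1}. (2, -1): f_x = 0, f = 0 — SINGULAR.
  x = 3: f_y(3, y) = 6*y**2 + 16*y + 11; no integer root y with |y| ≤ 4.
  x = 4: f_y(4, y) = 6*y**2 + 18*y + 16; no integer root y with |y| ≤ 4.
Only singular point on the grid: (2, -1).
Classify: substitute x = 2 + u, y = -1 + v and expand: f = u**2*v - u**2 + u*v**2 + 2*v**3 + v**2.
No constant or linear terms (consistent with a singular point). Quadratic part: -u**2 + v**2. Cubic part: u**2*v + u*v**2 + 2*v**3.
The quadratic part v**2 - u**2 = (v − u)(v + u) splits into two distinct linear factors, so there are two distinct tangent lines y − -1 = ±(x − 2) — this is a node (ordinary double point).
Classification: node.


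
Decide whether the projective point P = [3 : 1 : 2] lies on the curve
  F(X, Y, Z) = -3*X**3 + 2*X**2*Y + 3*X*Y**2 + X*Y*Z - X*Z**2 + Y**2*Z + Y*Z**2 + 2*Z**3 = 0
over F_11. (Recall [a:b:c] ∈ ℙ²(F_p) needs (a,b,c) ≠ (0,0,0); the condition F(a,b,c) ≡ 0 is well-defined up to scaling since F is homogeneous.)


F(3,1,2) ≡ 6 (mod 11); P is NOT on the curve.

Evaluate F(3, 1, 2) term-by-term (mod 11).
  -3*X**3 ↦ -3·27·1·1 = -81
  2*X**2*Y ↦ 2·9·1·1 = 18
  3*X*Y**2 ↦ 3·3·1·1 = 9
  X*Y*Z ↦ 1·3·1·2 = 6
  -X*Z**2 ↦ -1·3·1·4 = -12
  Y**2*Z ↦ 1·1·1·2 = 2
  Y*Z**2 ↦ 1·1·1·4 = 4
  2*Z**3 ↦ 2·1·1·8 = 16
Sum: F(3, 1, 2) = (-81) + (18) + (9) + (6) + (-12) + (2) + (4) + (16) = -38.
Reducing mod 11: -38 ≡ 6 (mod 11).
Since F(a, b, c) ≡ 6 ≠ 0 (mod 11), P does NOT lie on the curve.


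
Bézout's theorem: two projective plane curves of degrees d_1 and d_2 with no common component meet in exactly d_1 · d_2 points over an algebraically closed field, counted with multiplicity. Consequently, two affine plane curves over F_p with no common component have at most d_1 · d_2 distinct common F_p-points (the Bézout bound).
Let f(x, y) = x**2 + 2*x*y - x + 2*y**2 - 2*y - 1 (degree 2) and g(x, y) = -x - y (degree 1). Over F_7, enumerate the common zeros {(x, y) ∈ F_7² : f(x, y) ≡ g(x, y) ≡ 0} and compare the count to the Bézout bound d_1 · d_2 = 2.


Common zeros: ∅; count = 0; Bézout bound = 2.

deg(f) = 2, deg(g) = 1, so Bézout bound = 2.
Scan x ∈ F_7. For each x, list the y ∈ F_7 with f(x, y) ≡ 0 and those with g(x, y) ≡ 0 (mod 7); the common zeros in that column are the intersection.
  x = 0: f ≡ 0 at y ∈ ∅; g ≡ 0 at y ∈ {0}; common: ∅.
  x = 1: f ≡ 0 at y ∈ {2, 5}; g ≡ 0 at y ∈ {6}; common: ∅.
  x = 2: f ≡ 0 at y ∈ ∅; g ≡ 0 at y ∈ {5}; common: ∅.
  x = 3: f ≡ 0 at y ∈ {2, 3}; g ≡ 0 at y ∈ {4}; common: ∅.
  x = 4: f ≡ 0 at y ∈ {5, 6}; g ≡ 0 at y ∈ {3}; common: ∅.
  x = 5: f ≡ 0 at y ∈ ∅; g ≡ 0 at y ∈ {2}; common: ∅.
  x = 6: f ≡ 0 at y ∈ {3, 6}; g ≡ 0 at y ∈ {1}; common: ∅.
Collecting: common zeros = ∅, so the count is 0.
Comparison with the Bézout bound: 0 ≤ 2 = deg(f)·deg(g), as expected for curves with no common component (the affine F_7-count falls short of the bound because intersections may lie at infinity, over extension fields, or carry multiplicity).
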